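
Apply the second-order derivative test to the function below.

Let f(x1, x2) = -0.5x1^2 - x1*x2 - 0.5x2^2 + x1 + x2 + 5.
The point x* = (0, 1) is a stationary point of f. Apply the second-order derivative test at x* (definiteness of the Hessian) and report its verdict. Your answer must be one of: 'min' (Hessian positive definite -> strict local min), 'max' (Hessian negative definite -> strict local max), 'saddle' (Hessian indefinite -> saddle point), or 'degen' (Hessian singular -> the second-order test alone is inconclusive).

Compute the Hessian H = grad^2 f:
  H = [[-1, -1], [-1, -1]]
Verify stationarity: grad f(x*) = H x* + g = (0, 0).
Eigenvalues of H: -2, 0.
H has a zero eigenvalue (singular; negative semidefinite but not definite), so H is neither positive definite, negative definite, nor indefinite. The second-order test alone is inconclusive -> degen.
(Indeed, f is constant along the null direction of H through x*, so x* is not a strict local extremum.)

degen


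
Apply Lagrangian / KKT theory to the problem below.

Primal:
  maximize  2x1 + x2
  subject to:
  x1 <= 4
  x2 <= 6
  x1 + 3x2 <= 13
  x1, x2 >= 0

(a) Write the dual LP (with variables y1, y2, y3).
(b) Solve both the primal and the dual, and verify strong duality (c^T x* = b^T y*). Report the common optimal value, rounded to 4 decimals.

The standard primal-dual pair for 'max c^T x s.t. A x <= b, x >= 0' is:
  Dual:  min b^T y  s.t.  A^T y >= c,  y >= 0.

So the dual LP is:
  minimize  4y1 + 6y2 + 13y3
  subject to:
    y1 + y3 >= 2
    y2 + 3y3 >= 1
    y1, y2, y3 >= 0

Solving the primal: x* = (4, 3).
  primal value c^T x* = 11.
Solving the dual: y* = (1.6667, 0, 0.3333).
  dual value b^T y* = 11.
Strong duality: c^T x* = b^T y*. Confirmed.

11


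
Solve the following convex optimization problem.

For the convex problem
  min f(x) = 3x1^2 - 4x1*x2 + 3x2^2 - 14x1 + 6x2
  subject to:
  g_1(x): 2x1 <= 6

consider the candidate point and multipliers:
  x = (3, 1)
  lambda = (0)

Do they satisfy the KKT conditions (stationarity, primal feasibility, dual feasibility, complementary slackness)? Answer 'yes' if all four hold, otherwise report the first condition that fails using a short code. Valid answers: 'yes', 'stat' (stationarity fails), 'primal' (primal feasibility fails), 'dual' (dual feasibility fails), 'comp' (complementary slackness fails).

Gradient of f: grad f(x) = Q x + c = (0, 0)
Constraint values g_i(x) = a_i^T x - b_i:
  g_1((3, 1)) = 0
Stationarity residual: grad f(x) + sum_i lambda_i a_i = (0, 0)
  -> stationarity OK
Primal feasibility (all g_i <= 0): OK
Dual feasibility (all lambda_i >= 0): OK
Complementary slackness (lambda_i * g_i(x) = 0 for all i): OK

Verdict: yes, KKT holds.

yes


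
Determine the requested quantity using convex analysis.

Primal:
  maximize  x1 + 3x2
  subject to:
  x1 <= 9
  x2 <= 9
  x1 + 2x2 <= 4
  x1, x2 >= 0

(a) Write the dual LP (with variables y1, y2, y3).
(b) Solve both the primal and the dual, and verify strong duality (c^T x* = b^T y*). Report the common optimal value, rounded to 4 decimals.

The standard primal-dual pair for 'max c^T x s.t. A x <= b, x >= 0' is:
  Dual:  min b^T y  s.t.  A^T y >= c,  y >= 0.

So the dual LP is:
  minimize  9y1 + 9y2 + 4y3
  subject to:
    y1 + y3 >= 1
    y2 + 2y3 >= 3
    y1, y2, y3 >= 0

Solving the primal: x* = (0, 2).
  primal value c^T x* = 6.
Solving the dual: y* = (0, 0, 1.5).
  dual value b^T y* = 6.
Strong duality: c^T x* = b^T y*. Confirmed.

6


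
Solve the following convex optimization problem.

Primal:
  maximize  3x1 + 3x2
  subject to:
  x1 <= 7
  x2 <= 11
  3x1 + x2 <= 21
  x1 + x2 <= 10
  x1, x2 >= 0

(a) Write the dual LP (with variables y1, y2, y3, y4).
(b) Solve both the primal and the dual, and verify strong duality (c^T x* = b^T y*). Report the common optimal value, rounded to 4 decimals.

The standard primal-dual pair for 'max c^T x s.t. A x <= b, x >= 0' is:
  Dual:  min b^T y  s.t.  A^T y >= c,  y >= 0.

So the dual LP is:
  minimize  7y1 + 11y2 + 21y3 + 10y4
  subject to:
    y1 + 3y3 + y4 >= 3
    y2 + y3 + y4 >= 3
    y1, y2, y3, y4 >= 0

Solving the primal: x* = (5.5, 4.5).
  primal value c^T x* = 30.
Solving the dual: y* = (0, 0, 0, 3).
  dual value b^T y* = 30.
Strong duality: c^T x* = b^T y*. Confirmed.

30


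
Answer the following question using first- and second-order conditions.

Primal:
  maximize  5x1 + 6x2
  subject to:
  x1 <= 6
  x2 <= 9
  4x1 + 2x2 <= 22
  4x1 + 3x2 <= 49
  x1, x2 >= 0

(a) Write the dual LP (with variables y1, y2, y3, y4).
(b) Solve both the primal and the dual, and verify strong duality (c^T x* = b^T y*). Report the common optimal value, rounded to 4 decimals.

The standard primal-dual pair for 'max c^T x s.t. A x <= b, x >= 0' is:
  Dual:  min b^T y  s.t.  A^T y >= c,  y >= 0.

So the dual LP is:
  minimize  6y1 + 9y2 + 22y3 + 49y4
  subject to:
    y1 + 4y3 + 4y4 >= 5
    y2 + 2y3 + 3y4 >= 6
    y1, y2, y3, y4 >= 0

Solving the primal: x* = (1, 9).
  primal value c^T x* = 59.
Solving the dual: y* = (0, 3.5, 1.25, 0).
  dual value b^T y* = 59.
Strong duality: c^T x* = b^T y*. Confirmed.

59


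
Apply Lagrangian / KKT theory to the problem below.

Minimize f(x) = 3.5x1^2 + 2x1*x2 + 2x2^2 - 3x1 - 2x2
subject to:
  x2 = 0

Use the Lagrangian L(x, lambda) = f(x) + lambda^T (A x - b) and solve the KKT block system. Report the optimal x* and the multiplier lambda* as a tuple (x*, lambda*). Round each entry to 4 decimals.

Form the Lagrangian:
  L(x, lambda) = (1/2) x^T Q x + c^T x + lambda^T (A x - b)
Stationarity (grad_x L = 0): Q x + c + A^T lambda = 0.
Primal feasibility: A x = b.

This gives the KKT block system:
  [ Q   A^T ] [ x     ]   [-c ]
  [ A    0  ] [ lambda ] = [ b ]

Solving the linear system:
  x*      = (0.4286, 0)
  lambda* = (1.1429)
  f(x*)   = -0.6429

x* = (0.4286, 0), lambda* = (1.1429)


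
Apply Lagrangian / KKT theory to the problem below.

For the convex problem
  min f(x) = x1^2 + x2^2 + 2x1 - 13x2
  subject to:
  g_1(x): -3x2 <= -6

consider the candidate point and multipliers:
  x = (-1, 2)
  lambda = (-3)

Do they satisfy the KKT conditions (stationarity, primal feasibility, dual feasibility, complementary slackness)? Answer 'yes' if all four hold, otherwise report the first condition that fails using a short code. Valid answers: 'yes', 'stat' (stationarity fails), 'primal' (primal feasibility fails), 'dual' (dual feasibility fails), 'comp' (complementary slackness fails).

Gradient of f: grad f(x) = Q x + c = (0, -9)
Constraint values g_i(x) = a_i^T x - b_i:
  g_1((-1, 2)) = 0
Stationarity residual: grad f(x) + sum_i lambda_i a_i = (0, 0)
  -> stationarity OK
Primal feasibility (all g_i <= 0): OK
Dual feasibility (all lambda_i >= 0): FAILS
Complementary slackness (lambda_i * g_i(x) = 0 for all i): OK

Verdict: the first failing condition is dual_feasibility -> dual.

dual


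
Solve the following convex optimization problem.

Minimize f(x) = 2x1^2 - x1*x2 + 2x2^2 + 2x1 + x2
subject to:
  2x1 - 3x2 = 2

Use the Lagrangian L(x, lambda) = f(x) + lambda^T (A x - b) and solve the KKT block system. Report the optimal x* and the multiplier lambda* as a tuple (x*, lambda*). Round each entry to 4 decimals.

Form the Lagrangian:
  L(x, lambda) = (1/2) x^T Q x + c^T x + lambda^T (A x - b)
Stationarity (grad_x L = 0): Q x + c + A^T lambda = 0.
Primal feasibility: A x = b.

This gives the KKT block system:
  [ Q   A^T ] [ x     ]   [-c ]
  [ A    0  ] [ lambda ] = [ b ]

Solving the linear system:
  x*      = (-0.35, -0.9)
  lambda* = (-0.75)
  f(x*)   = -0.05

x* = (-0.35, -0.9), lambda* = (-0.75)


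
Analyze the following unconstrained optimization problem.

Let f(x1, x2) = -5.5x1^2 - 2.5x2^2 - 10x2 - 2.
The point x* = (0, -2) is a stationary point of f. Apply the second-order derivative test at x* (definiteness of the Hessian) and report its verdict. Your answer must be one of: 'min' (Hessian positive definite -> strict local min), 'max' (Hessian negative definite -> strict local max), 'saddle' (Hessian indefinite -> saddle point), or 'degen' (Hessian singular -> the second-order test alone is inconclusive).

Compute the Hessian H = grad^2 f:
  H = [[-11, 0], [0, -5]]
Verify stationarity: grad f(x*) = H x* + g = (0, 0).
Eigenvalues of H: -11, -5.
Both eigenvalues < 0, so H is negative definite -> x* is a strict local max.

max


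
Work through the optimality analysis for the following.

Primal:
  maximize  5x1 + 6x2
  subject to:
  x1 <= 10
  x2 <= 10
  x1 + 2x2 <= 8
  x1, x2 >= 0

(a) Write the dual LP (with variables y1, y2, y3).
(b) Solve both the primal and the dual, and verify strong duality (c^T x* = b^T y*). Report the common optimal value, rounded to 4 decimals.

The standard primal-dual pair for 'max c^T x s.t. A x <= b, x >= 0' is:
  Dual:  min b^T y  s.t.  A^T y >= c,  y >= 0.

So the dual LP is:
  minimize  10y1 + 10y2 + 8y3
  subject to:
    y1 + y3 >= 5
    y2 + 2y3 >= 6
    y1, y2, y3 >= 0

Solving the primal: x* = (8, 0).
  primal value c^T x* = 40.
Solving the dual: y* = (0, 0, 5).
  dual value b^T y* = 40.
Strong duality: c^T x* = b^T y*. Confirmed.

40


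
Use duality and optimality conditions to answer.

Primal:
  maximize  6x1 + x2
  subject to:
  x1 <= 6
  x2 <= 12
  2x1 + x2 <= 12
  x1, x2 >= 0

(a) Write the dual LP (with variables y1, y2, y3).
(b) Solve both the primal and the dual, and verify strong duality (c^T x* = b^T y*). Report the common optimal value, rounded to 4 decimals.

The standard primal-dual pair for 'max c^T x s.t. A x <= b, x >= 0' is:
  Dual:  min b^T y  s.t.  A^T y >= c,  y >= 0.

So the dual LP is:
  minimize  6y1 + 12y2 + 12y3
  subject to:
    y1 + 2y3 >= 6
    y2 + y3 >= 1
    y1, y2, y3 >= 0

Solving the primal: x* = (6, 0).
  primal value c^T x* = 36.
Solving the dual: y* = (4, 0, 1).
  dual value b^T y* = 36.
Strong duality: c^T x* = b^T y*. Confirmed.

36


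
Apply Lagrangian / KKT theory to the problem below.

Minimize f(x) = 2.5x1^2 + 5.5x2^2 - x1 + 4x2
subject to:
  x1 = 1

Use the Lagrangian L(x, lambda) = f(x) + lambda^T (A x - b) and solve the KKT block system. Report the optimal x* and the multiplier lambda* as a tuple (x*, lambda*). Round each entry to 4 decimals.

Form the Lagrangian:
  L(x, lambda) = (1/2) x^T Q x + c^T x + lambda^T (A x - b)
Stationarity (grad_x L = 0): Q x + c + A^T lambda = 0.
Primal feasibility: A x = b.

This gives the KKT block system:
  [ Q   A^T ] [ x     ]   [-c ]
  [ A    0  ] [ lambda ] = [ b ]

Solving the linear system:
  x*      = (1, -0.3636)
  lambda* = (-4)
  f(x*)   = 0.7727

x* = (1, -0.3636), lambda* = (-4)


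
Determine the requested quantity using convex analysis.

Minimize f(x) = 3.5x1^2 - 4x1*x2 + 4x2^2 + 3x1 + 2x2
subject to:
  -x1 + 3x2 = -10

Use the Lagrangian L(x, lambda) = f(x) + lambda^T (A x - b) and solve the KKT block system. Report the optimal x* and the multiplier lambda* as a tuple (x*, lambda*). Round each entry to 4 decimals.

Form the Lagrangian:
  L(x, lambda) = (1/2) x^T Q x + c^T x + lambda^T (A x - b)
Stationarity (grad_x L = 0): Q x + c + A^T lambda = 0.
Primal feasibility: A x = b.

This gives the KKT block system:
  [ Q   A^T ] [ x     ]   [-c ]
  [ A    0  ] [ lambda ] = [ b ]

Solving the linear system:
  x*      = (-1.5532, -3.8511)
  lambda* = (7.5319)
  f(x*)   = 31.4787

x* = (-1.5532, -3.8511), lambda* = (7.5319)


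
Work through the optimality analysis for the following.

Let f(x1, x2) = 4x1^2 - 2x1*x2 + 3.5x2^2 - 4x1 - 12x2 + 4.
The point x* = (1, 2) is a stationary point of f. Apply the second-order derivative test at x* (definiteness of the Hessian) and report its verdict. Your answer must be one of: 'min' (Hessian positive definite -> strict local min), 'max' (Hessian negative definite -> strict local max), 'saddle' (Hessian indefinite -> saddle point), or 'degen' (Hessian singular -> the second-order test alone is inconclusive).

Compute the Hessian H = grad^2 f:
  H = [[8, -2], [-2, 7]]
Verify stationarity: grad f(x*) = H x* + g = (0, 0).
Eigenvalues of H: 5.4384, 9.5616.
Both eigenvalues > 0, so H is positive definite -> x* is a strict local min.

min


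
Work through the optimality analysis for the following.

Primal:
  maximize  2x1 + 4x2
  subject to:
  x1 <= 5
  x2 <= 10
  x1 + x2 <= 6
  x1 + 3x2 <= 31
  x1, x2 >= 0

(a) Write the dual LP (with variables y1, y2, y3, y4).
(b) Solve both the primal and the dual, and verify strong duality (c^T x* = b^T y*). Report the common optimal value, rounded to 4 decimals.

The standard primal-dual pair for 'max c^T x s.t. A x <= b, x >= 0' is:
  Dual:  min b^T y  s.t.  A^T y >= c,  y >= 0.

So the dual LP is:
  minimize  5y1 + 10y2 + 6y3 + 31y4
  subject to:
    y1 + y3 + y4 >= 2
    y2 + y3 + 3y4 >= 4
    y1, y2, y3, y4 >= 0

Solving the primal: x* = (0, 6).
  primal value c^T x* = 24.
Solving the dual: y* = (0, 0, 4, 0).
  dual value b^T y* = 24.
Strong duality: c^T x* = b^T y*. Confirmed.

24


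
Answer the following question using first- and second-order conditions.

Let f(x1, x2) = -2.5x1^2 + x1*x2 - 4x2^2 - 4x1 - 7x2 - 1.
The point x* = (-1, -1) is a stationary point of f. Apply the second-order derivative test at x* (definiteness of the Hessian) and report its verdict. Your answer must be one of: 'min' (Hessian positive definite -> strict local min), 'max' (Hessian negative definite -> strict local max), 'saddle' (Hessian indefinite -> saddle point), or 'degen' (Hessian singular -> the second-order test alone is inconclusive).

Compute the Hessian H = grad^2 f:
  H = [[-5, 1], [1, -8]]
Verify stationarity: grad f(x*) = H x* + g = (0, 0).
Eigenvalues of H: -8.3028, -4.6972.
Both eigenvalues < 0, so H is negative definite -> x* is a strict local max.

max


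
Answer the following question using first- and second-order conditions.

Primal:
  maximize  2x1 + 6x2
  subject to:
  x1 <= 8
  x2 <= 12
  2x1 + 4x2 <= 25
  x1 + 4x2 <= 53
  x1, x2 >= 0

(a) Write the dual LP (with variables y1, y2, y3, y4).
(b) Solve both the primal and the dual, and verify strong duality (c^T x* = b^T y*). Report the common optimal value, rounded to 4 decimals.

The standard primal-dual pair for 'max c^T x s.t. A x <= b, x >= 0' is:
  Dual:  min b^T y  s.t.  A^T y >= c,  y >= 0.

So the dual LP is:
  minimize  8y1 + 12y2 + 25y3 + 53y4
  subject to:
    y1 + 2y3 + y4 >= 2
    y2 + 4y3 + 4y4 >= 6
    y1, y2, y3, y4 >= 0

Solving the primal: x* = (0, 6.25).
  primal value c^T x* = 37.5.
Solving the dual: y* = (0, 0, 1.5, 0).
  dual value b^T y* = 37.5.
Strong duality: c^T x* = b^T y*. Confirmed.

37.5


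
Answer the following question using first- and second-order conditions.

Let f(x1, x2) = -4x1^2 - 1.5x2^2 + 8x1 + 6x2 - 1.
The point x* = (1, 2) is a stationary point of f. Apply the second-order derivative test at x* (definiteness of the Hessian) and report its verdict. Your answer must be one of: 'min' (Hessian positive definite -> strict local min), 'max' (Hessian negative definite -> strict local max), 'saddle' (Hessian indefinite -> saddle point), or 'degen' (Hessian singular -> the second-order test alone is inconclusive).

Compute the Hessian H = grad^2 f:
  H = [[-8, 0], [0, -3]]
Verify stationarity: grad f(x*) = H x* + g = (0, 0).
Eigenvalues of H: -8, -3.
Both eigenvalues < 0, so H is negative definite -> x* is a strict local max.

max


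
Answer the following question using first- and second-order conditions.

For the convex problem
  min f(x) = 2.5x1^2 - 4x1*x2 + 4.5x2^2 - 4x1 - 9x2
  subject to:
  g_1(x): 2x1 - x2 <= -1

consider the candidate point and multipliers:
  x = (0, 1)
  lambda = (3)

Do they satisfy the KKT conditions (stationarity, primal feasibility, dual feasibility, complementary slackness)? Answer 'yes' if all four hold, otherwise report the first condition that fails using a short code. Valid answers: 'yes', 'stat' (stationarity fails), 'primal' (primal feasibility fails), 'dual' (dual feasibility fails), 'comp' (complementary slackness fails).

Gradient of f: grad f(x) = Q x + c = (-8, 0)
Constraint values g_i(x) = a_i^T x - b_i:
  g_1((0, 1)) = 0
Stationarity residual: grad f(x) + sum_i lambda_i a_i = (-2, -3)
  -> stationarity FAILS
Primal feasibility (all g_i <= 0): OK
Dual feasibility (all lambda_i >= 0): OK
Complementary slackness (lambda_i * g_i(x) = 0 for all i): OK

Verdict: the first failing condition is stationarity -> stat.

stat


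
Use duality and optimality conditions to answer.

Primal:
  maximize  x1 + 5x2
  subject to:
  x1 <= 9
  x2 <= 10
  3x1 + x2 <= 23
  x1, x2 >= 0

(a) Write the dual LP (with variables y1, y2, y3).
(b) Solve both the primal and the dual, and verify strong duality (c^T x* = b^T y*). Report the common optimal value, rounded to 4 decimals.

The standard primal-dual pair for 'max c^T x s.t. A x <= b, x >= 0' is:
  Dual:  min b^T y  s.t.  A^T y >= c,  y >= 0.

So the dual LP is:
  minimize  9y1 + 10y2 + 23y3
  subject to:
    y1 + 3y3 >= 1
    y2 + y3 >= 5
    y1, y2, y3 >= 0

Solving the primal: x* = (4.3333, 10).
  primal value c^T x* = 54.3333.
Solving the dual: y* = (0, 4.6667, 0.3333).
  dual value b^T y* = 54.3333.
Strong duality: c^T x* = b^T y*. Confirmed.

54.3333


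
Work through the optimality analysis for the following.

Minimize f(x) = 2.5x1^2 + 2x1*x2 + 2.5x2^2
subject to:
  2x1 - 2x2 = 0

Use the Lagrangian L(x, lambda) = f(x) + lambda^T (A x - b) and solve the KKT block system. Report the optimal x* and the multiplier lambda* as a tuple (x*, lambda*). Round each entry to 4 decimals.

Form the Lagrangian:
  L(x, lambda) = (1/2) x^T Q x + c^T x + lambda^T (A x - b)
Stationarity (grad_x L = 0): Q x + c + A^T lambda = 0.
Primal feasibility: A x = b.

This gives the KKT block system:
  [ Q   A^T ] [ x     ]   [-c ]
  [ A    0  ] [ lambda ] = [ b ]

Solving the linear system:
  x*      = (0, 0)
  lambda* = (0)
  f(x*)   = 0

x* = (0, 0), lambda* = (0)


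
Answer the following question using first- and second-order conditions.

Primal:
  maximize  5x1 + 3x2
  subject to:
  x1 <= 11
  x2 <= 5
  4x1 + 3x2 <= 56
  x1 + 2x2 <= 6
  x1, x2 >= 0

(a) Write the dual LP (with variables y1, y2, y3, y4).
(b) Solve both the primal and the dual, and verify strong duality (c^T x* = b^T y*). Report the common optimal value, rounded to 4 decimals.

The standard primal-dual pair for 'max c^T x s.t. A x <= b, x >= 0' is:
  Dual:  min b^T y  s.t.  A^T y >= c,  y >= 0.

So the dual LP is:
  minimize  11y1 + 5y2 + 56y3 + 6y4
  subject to:
    y1 + 4y3 + y4 >= 5
    y2 + 3y3 + 2y4 >= 3
    y1, y2, y3, y4 >= 0

Solving the primal: x* = (6, 0).
  primal value c^T x* = 30.
Solving the dual: y* = (0, 0, 0, 5).
  dual value b^T y* = 30.
Strong duality: c^T x* = b^T y*. Confirmed.

30


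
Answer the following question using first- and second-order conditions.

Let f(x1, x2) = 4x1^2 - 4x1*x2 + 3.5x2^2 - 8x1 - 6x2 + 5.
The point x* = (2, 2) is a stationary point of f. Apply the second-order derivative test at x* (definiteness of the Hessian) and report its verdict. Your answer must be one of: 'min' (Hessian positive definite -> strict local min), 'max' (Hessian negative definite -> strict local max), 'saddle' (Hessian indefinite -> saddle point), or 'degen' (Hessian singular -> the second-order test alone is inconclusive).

Compute the Hessian H = grad^2 f:
  H = [[8, -4], [-4, 7]]
Verify stationarity: grad f(x*) = H x* + g = (0, 0).
Eigenvalues of H: 3.4689, 11.5311.
Both eigenvalues > 0, so H is positive definite -> x* is a strict local min.

min


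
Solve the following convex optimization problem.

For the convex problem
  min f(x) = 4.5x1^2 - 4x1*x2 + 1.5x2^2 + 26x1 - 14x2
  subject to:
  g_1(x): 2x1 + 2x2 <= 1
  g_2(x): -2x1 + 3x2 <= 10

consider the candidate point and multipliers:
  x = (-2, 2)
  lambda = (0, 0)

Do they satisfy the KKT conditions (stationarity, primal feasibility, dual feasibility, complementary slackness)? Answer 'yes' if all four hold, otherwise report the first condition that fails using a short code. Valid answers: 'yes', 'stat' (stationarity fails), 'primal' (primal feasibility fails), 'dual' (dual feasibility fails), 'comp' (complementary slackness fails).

Gradient of f: grad f(x) = Q x + c = (0, 0)
Constraint values g_i(x) = a_i^T x - b_i:
  g_1((-2, 2)) = -1
  g_2((-2, 2)) = 0
Stationarity residual: grad f(x) + sum_i lambda_i a_i = (0, 0)
  -> stationarity OK
Primal feasibility (all g_i <= 0): OK
Dual feasibility (all lambda_i >= 0): OK
Complementary slackness (lambda_i * g_i(x) = 0 for all i): OK

Verdict: yes, KKT holds.

yes


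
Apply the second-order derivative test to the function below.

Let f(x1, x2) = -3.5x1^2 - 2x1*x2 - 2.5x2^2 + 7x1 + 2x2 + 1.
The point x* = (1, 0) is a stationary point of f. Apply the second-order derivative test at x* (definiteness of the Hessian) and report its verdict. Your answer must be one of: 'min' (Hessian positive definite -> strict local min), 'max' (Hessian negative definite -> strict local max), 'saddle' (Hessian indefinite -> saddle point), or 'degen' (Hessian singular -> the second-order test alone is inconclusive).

Compute the Hessian H = grad^2 f:
  H = [[-7, -2], [-2, -5]]
Verify stationarity: grad f(x*) = H x* + g = (0, 0).
Eigenvalues of H: -8.2361, -3.7639.
Both eigenvalues < 0, so H is negative definite -> x* is a strict local max.

max


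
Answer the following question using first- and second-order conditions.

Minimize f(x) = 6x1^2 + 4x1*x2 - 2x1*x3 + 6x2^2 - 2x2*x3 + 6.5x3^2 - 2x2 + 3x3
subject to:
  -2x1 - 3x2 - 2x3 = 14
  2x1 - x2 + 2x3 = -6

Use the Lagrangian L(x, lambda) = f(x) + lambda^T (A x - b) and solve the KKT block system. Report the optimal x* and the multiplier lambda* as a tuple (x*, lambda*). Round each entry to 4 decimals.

Form the Lagrangian:
  L(x, lambda) = (1/2) x^T Q x + c^T x + lambda^T (A x - b)
Stationarity (grad_x L = 0): Q x + c + A^T lambda = 0.
Primal feasibility: A x = b.

This gives the KKT block system:
  [ Q   A^T ] [ x     ]   [-c ]
  [ A    0  ] [ lambda ] = [ b ]

Solving the linear system:
  x*      = (-1.5517, -2, -2.4483)
  lambda* = (-9.5431, 1.319)
  f(x*)   = 69.0862

x* = (-1.5517, -2, -2.4483), lambda* = (-9.5431, 1.319)


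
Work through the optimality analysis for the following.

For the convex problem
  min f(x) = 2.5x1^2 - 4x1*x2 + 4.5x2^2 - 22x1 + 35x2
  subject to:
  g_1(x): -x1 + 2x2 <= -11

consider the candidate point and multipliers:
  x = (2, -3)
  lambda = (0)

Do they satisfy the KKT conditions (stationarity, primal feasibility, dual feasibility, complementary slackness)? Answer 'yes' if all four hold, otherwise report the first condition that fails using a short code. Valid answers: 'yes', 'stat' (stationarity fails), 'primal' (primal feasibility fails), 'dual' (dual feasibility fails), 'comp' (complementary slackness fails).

Gradient of f: grad f(x) = Q x + c = (0, 0)
Constraint values g_i(x) = a_i^T x - b_i:
  g_1((2, -3)) = 3
Stationarity residual: grad f(x) + sum_i lambda_i a_i = (0, 0)
  -> stationarity OK
Primal feasibility (all g_i <= 0): FAILS
Dual feasibility (all lambda_i >= 0): OK
Complementary slackness (lambda_i * g_i(x) = 0 for all i): OK

Verdict: the first failing condition is primal_feasibility -> primal.

primal


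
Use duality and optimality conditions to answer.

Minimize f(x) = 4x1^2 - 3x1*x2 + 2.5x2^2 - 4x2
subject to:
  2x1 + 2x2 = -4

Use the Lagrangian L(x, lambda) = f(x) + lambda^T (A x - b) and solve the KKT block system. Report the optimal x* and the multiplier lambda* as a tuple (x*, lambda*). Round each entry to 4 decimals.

Form the Lagrangian:
  L(x, lambda) = (1/2) x^T Q x + c^T x + lambda^T (A x - b)
Stationarity (grad_x L = 0): Q x + c + A^T lambda = 0.
Primal feasibility: A x = b.

This gives the KKT block system:
  [ Q   A^T ] [ x     ]   [-c ]
  [ A    0  ] [ lambda ] = [ b ]

Solving the linear system:
  x*      = (-1.0526, -0.9474)
  lambda* = (2.7895)
  f(x*)   = 7.4737

x* = (-1.0526, -0.9474), lambda* = (2.7895)


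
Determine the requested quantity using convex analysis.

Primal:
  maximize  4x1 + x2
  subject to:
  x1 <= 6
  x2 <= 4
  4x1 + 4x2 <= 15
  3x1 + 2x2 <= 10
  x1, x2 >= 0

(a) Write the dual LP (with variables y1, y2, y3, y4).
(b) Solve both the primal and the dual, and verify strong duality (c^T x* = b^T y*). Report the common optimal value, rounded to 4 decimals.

The standard primal-dual pair for 'max c^T x s.t. A x <= b, x >= 0' is:
  Dual:  min b^T y  s.t.  A^T y >= c,  y >= 0.

So the dual LP is:
  minimize  6y1 + 4y2 + 15y3 + 10y4
  subject to:
    y1 + 4y3 + 3y4 >= 4
    y2 + 4y3 + 2y4 >= 1
    y1, y2, y3, y4 >= 0

Solving the primal: x* = (3.3333, 0).
  primal value c^T x* = 13.3333.
Solving the dual: y* = (0, 0, 0, 1.3333).
  dual value b^T y* = 13.3333.
Strong duality: c^T x* = b^T y*. Confirmed.

13.3333


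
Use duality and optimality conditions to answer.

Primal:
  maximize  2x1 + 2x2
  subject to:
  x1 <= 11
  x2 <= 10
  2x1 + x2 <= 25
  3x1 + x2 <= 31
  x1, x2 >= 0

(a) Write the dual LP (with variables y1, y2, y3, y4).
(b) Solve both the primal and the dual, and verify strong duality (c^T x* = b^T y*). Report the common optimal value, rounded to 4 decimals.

The standard primal-dual pair for 'max c^T x s.t. A x <= b, x >= 0' is:
  Dual:  min b^T y  s.t.  A^T y >= c,  y >= 0.

So the dual LP is:
  minimize  11y1 + 10y2 + 25y3 + 31y4
  subject to:
    y1 + 2y3 + 3y4 >= 2
    y2 + y3 + y4 >= 2
    y1, y2, y3, y4 >= 0

Solving the primal: x* = (7, 10).
  primal value c^T x* = 34.
Solving the dual: y* = (0, 1.3333, 0, 0.6667).
  dual value b^T y* = 34.
Strong duality: c^T x* = b^T y*. Confirmed.

34


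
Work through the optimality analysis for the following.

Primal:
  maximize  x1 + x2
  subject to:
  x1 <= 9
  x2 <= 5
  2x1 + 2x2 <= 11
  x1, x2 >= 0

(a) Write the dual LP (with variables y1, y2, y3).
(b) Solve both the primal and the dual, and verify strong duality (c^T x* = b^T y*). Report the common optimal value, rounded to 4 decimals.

The standard primal-dual pair for 'max c^T x s.t. A x <= b, x >= 0' is:
  Dual:  min b^T y  s.t.  A^T y >= c,  y >= 0.

So the dual LP is:
  minimize  9y1 + 5y2 + 11y3
  subject to:
    y1 + 2y3 >= 1
    y2 + 2y3 >= 1
    y1, y2, y3 >= 0

Solving the primal: x* = (5.5, 0).
  primal value c^T x* = 5.5.
Solving the dual: y* = (0, 0, 0.5).
  dual value b^T y* = 5.5.
Strong duality: c^T x* = b^T y*. Confirmed.

5.5


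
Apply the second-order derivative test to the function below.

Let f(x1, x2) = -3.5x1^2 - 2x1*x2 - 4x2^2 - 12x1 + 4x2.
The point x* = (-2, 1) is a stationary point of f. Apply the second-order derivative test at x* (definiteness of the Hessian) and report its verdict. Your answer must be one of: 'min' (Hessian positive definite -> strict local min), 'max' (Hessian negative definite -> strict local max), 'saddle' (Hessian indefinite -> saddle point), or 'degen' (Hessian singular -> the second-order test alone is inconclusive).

Compute the Hessian H = grad^2 f:
  H = [[-7, -2], [-2, -8]]
Verify stationarity: grad f(x*) = H x* + g = (0, 0).
Eigenvalues of H: -9.5616, -5.4384.
Both eigenvalues < 0, so H is negative definite -> x* is a strict local max.

max


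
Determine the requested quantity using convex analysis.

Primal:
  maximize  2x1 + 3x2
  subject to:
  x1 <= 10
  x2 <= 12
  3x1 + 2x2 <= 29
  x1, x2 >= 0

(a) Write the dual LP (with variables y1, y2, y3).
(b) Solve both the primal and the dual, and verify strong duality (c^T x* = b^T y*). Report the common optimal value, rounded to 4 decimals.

The standard primal-dual pair for 'max c^T x s.t. A x <= b, x >= 0' is:
  Dual:  min b^T y  s.t.  A^T y >= c,  y >= 0.

So the dual LP is:
  minimize  10y1 + 12y2 + 29y3
  subject to:
    y1 + 3y3 >= 2
    y2 + 2y3 >= 3
    y1, y2, y3 >= 0

Solving the primal: x* = (1.6667, 12).
  primal value c^T x* = 39.3333.
Solving the dual: y* = (0, 1.6667, 0.6667).
  dual value b^T y* = 39.3333.
Strong duality: c^T x* = b^T y*. Confirmed.

39.3333


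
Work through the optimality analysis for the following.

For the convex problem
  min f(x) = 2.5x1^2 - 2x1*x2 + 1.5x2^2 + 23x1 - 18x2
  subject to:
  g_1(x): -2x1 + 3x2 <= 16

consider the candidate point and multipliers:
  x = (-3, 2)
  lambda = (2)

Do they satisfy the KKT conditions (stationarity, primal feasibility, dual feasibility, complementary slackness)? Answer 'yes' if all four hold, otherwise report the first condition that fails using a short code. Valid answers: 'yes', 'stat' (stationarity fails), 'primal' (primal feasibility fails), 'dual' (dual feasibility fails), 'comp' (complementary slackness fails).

Gradient of f: grad f(x) = Q x + c = (4, -6)
Constraint values g_i(x) = a_i^T x - b_i:
  g_1((-3, 2)) = -4
Stationarity residual: grad f(x) + sum_i lambda_i a_i = (0, 0)
  -> stationarity OK
Primal feasibility (all g_i <= 0): OK
Dual feasibility (all lambda_i >= 0): OK
Complementary slackness (lambda_i * g_i(x) = 0 for all i): FAILS

Verdict: the first failing condition is complementary_slackness -> comp.

comp


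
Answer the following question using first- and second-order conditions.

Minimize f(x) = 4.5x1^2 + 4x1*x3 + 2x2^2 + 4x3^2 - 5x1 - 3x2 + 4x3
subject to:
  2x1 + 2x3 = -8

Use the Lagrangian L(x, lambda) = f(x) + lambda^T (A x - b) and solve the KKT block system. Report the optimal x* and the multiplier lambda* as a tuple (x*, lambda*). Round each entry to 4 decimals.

Form the Lagrangian:
  L(x, lambda) = (1/2) x^T Q x + c^T x + lambda^T (A x - b)
Stationarity (grad_x L = 0): Q x + c + A^T lambda = 0.
Primal feasibility: A x = b.

This gives the KKT block system:
  [ Q   A^T ] [ x     ]   [-c ]
  [ A    0  ] [ lambda ] = [ b ]

Solving the linear system:
  x*      = (-0.7778, 0.75, -3.2222)
  lambda* = (12.4444)
  f(x*)   = 44.1528

x* = (-0.7778, 0.75, -3.2222), lambda* = (12.4444)


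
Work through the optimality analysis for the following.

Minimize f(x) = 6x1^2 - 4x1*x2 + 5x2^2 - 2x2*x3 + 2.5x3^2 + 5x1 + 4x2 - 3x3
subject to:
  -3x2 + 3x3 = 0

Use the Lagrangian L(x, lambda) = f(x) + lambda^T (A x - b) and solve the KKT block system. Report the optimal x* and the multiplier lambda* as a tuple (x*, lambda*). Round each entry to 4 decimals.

Form the Lagrangian:
  L(x, lambda) = (1/2) x^T Q x + c^T x + lambda^T (A x - b)
Stationarity (grad_x L = 0): Q x + c + A^T lambda = 0.
Primal feasibility: A x = b.

This gives the KKT block system:
  [ Q   A^T ] [ x     ]   [-c ]
  [ A    0  ] [ lambda ] = [ b ]

Solving the linear system:
  x*      = (-0.5086, -0.2759, -0.2759)
  lambda* = (1.2759)
  f(x*)   = -1.4095

x* = (-0.5086, -0.2759, -0.2759), lambda* = (1.2759)


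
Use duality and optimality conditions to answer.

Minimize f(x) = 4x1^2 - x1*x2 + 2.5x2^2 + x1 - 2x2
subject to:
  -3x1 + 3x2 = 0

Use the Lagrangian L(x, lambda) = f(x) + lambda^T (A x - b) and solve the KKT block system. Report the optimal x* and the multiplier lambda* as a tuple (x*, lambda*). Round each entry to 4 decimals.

Form the Lagrangian:
  L(x, lambda) = (1/2) x^T Q x + c^T x + lambda^T (A x - b)
Stationarity (grad_x L = 0): Q x + c + A^T lambda = 0.
Primal feasibility: A x = b.

This gives the KKT block system:
  [ Q   A^T ] [ x     ]   [-c ]
  [ A    0  ] [ lambda ] = [ b ]

Solving the linear system:
  x*      = (0.0909, 0.0909)
  lambda* = (0.5455)
  f(x*)   = -0.0455

x* = (0.0909, 0.0909), lambda* = (0.5455)


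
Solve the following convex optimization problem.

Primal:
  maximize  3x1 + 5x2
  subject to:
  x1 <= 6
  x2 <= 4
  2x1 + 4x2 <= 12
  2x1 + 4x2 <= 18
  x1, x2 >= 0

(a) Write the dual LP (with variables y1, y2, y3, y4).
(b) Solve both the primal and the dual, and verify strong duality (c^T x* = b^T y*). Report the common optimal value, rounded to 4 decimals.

The standard primal-dual pair for 'max c^T x s.t. A x <= b, x >= 0' is:
  Dual:  min b^T y  s.t.  A^T y >= c,  y >= 0.

So the dual LP is:
  minimize  6y1 + 4y2 + 12y3 + 18y4
  subject to:
    y1 + 2y3 + 2y4 >= 3
    y2 + 4y3 + 4y4 >= 5
    y1, y2, y3, y4 >= 0

Solving the primal: x* = (6, 0).
  primal value c^T x* = 18.
Solving the dual: y* = (0.5, 0, 1.25, 0).
  dual value b^T y* = 18.
Strong duality: c^T x* = b^T y*. Confirmed.

18


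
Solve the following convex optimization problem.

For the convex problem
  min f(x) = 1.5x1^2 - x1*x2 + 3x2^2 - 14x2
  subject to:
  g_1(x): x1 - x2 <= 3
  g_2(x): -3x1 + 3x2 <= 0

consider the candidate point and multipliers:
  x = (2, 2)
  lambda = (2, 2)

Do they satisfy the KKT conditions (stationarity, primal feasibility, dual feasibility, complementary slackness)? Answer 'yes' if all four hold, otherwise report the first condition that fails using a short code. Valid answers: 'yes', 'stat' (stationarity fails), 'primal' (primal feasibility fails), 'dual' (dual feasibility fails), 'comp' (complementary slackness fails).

Gradient of f: grad f(x) = Q x + c = (4, -4)
Constraint values g_i(x) = a_i^T x - b_i:
  g_1((2, 2)) = -3
  g_2((2, 2)) = 0
Stationarity residual: grad f(x) + sum_i lambda_i a_i = (0, 0)
  -> stationarity OK
Primal feasibility (all g_i <= 0): OK
Dual feasibility (all lambda_i >= 0): OK
Complementary slackness (lambda_i * g_i(x) = 0 for all i): FAILS

Verdict: the first failing condition is complementary_slackness -> comp.

comp


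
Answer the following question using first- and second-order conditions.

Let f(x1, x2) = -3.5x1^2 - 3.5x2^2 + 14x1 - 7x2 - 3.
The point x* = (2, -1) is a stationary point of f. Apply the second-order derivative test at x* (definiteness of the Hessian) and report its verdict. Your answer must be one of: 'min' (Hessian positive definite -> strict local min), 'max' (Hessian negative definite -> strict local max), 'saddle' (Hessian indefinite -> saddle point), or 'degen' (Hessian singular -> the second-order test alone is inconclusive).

Compute the Hessian H = grad^2 f:
  H = [[-7, 0], [0, -7]]
Verify stationarity: grad f(x*) = H x* + g = (0, 0).
Eigenvalues of H: -7, -7.
Both eigenvalues < 0, so H is negative definite -> x* is a strict local max.

max


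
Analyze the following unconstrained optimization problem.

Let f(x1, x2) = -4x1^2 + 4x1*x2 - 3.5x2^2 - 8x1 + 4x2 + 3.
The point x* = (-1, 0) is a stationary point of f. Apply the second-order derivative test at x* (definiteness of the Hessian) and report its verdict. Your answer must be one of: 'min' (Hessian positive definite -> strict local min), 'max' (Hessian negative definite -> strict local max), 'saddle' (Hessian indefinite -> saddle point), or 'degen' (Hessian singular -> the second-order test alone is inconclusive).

Compute the Hessian H = grad^2 f:
  H = [[-8, 4], [4, -7]]
Verify stationarity: grad f(x*) = H x* + g = (0, 0).
Eigenvalues of H: -11.5311, -3.4689.
Both eigenvalues < 0, so H is negative definite -> x* is a strict local max.

max


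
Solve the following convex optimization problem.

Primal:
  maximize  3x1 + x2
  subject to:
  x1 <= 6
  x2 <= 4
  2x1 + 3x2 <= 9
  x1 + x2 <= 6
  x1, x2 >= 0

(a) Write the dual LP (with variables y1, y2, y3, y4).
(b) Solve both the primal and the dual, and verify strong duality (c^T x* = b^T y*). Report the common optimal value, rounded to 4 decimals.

The standard primal-dual pair for 'max c^T x s.t. A x <= b, x >= 0' is:
  Dual:  min b^T y  s.t.  A^T y >= c,  y >= 0.

So the dual LP is:
  minimize  6y1 + 4y2 + 9y3 + 6y4
  subject to:
    y1 + 2y3 + y4 >= 3
    y2 + 3y3 + y4 >= 1
    y1, y2, y3, y4 >= 0

Solving the primal: x* = (4.5, 0).
  primal value c^T x* = 13.5.
Solving the dual: y* = (0, 0, 1.5, 0).
  dual value b^T y* = 13.5.
Strong duality: c^T x* = b^T y*. Confirmed.

13.5


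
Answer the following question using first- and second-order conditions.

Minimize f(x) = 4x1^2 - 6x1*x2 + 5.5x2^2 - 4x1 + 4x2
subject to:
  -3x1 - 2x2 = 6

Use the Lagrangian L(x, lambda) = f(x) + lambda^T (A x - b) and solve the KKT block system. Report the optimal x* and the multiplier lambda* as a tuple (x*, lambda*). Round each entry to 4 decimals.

Form the Lagrangian:
  L(x, lambda) = (1/2) x^T Q x + c^T x + lambda^T (A x - b)
Stationarity (grad_x L = 0): Q x + c + A^T lambda = 0.
Primal feasibility: A x = b.

This gives the KKT block system:
  [ Q   A^T ] [ x     ]   [-c ]
  [ A    0  ] [ lambda ] = [ b ]

Solving the linear system:
  x*      = (-1.133, -1.3005)
  lambda* = (-1.7537)
  f(x*)   = 4.9261

x* = (-1.133, -1.3005), lambda* = (-1.7537)


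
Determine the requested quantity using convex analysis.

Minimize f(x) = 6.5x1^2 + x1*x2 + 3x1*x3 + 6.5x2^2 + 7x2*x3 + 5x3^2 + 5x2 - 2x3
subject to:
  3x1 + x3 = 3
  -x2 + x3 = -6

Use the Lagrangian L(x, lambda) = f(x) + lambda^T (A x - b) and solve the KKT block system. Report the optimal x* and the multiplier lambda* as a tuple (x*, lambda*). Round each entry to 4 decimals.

Form the Lagrangian:
  L(x, lambda) = (1/2) x^T Q x + c^T x + lambda^T (A x - b)
Stationarity (grad_x L = 0): Q x + c + A^T lambda = 0.
Primal feasibility: A x = b.

This gives the KKT block system:
  [ Q   A^T ] [ x     ]   [-c ]
  [ A    0  ] [ lambda ] = [ b ]

Solving the linear system:
  x*      = (2.1242, 2.6273, -3.3727)
  lambda* = (-6.7081, 17.6708)
  f(x*)   = 73.0155

x* = (2.1242, 2.6273, -3.3727), lambda* = (-6.7081, 17.6708)


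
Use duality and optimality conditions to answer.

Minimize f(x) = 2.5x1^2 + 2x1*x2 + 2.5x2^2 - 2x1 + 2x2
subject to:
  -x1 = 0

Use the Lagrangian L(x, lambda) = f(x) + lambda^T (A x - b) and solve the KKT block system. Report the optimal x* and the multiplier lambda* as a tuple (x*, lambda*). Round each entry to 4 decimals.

Form the Lagrangian:
  L(x, lambda) = (1/2) x^T Q x + c^T x + lambda^T (A x - b)
Stationarity (grad_x L = 0): Q x + c + A^T lambda = 0.
Primal feasibility: A x = b.

This gives the KKT block system:
  [ Q   A^T ] [ x     ]   [-c ]
  [ A    0  ] [ lambda ] = [ b ]

Solving the linear system:
  x*      = (0, -0.4)
  lambda* = (-2.8)
  f(x*)   = -0.4

x* = (0, -0.4), lambda* = (-2.8)


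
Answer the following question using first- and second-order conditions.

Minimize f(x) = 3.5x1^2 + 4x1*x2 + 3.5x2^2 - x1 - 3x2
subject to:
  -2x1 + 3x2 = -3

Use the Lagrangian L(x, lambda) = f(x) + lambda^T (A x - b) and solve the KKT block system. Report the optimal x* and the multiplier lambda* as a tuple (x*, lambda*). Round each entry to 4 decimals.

Form the Lagrangian:
  L(x, lambda) = (1/2) x^T Q x + c^T x + lambda^T (A x - b)
Stationarity (grad_x L = 0): Q x + c + A^T lambda = 0.
Primal feasibility: A x = b.

This gives the KKT block system:
  [ Q   A^T ] [ x     ]   [-c ]
  [ A    0  ] [ lambda ] = [ b ]

Solving the linear system:
  x*      = (0.7554, -0.4964)
  lambda* = (1.1511)
  f(x*)   = 2.0935

x* = (0.7554, -0.4964), lambda* = (1.1511)


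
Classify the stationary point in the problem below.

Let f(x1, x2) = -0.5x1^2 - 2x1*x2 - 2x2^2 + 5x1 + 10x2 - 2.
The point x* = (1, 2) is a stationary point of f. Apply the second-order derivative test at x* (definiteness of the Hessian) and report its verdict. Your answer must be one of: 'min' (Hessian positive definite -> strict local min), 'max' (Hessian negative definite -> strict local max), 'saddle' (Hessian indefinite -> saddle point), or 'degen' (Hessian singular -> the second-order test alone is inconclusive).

Compute the Hessian H = grad^2 f:
  H = [[-1, -2], [-2, -4]]
Verify stationarity: grad f(x*) = H x* + g = (0, 0).
Eigenvalues of H: -5, 0.
H has a zero eigenvalue (singular; negative semidefinite but not definite), so H is neither positive definite, negative definite, nor indefinite. The second-order test alone is inconclusive -> degen.
(Indeed, f is constant along the null direction of H through x*, so x* is not a strict local extremum.)

degen


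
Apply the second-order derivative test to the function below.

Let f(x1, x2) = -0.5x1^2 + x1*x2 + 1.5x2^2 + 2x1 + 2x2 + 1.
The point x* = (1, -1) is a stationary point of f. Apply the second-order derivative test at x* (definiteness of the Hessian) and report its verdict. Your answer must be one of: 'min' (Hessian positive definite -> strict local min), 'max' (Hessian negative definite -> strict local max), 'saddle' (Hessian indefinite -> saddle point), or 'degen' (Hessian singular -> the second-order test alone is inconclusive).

Compute the Hessian H = grad^2 f:
  H = [[-1, 1], [1, 3]]
Verify stationarity: grad f(x*) = H x* + g = (0, 0).
Eigenvalues of H: -1.2361, 3.2361.
Eigenvalues have mixed signs, so H is indefinite -> x* is a saddle point.

saddle


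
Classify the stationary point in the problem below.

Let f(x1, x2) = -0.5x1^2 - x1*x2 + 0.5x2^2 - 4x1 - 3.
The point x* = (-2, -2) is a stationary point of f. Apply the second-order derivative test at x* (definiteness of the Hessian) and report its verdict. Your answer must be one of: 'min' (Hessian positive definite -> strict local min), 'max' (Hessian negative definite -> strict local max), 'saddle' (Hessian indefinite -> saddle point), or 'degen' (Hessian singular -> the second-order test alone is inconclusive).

Compute the Hessian H = grad^2 f:
  H = [[-1, -1], [-1, 1]]
Verify stationarity: grad f(x*) = H x* + g = (0, 0).
Eigenvalues of H: -1.4142, 1.4142.
Eigenvalues have mixed signs, so H is indefinite -> x* is a saddle point.

saddle
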